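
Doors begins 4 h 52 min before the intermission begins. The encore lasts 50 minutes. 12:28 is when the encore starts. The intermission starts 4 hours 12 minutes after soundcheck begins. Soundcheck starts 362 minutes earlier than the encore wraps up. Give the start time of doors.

06:36

The encore ends at 12:28 + 50 min = 13:18.
Soundcheck starts at 13:18 − 362 min = 07:16.
The intermission starts at 07:16 + 252 min = 11:28.
Doors starts at 11:28 − 292 min = 06:36.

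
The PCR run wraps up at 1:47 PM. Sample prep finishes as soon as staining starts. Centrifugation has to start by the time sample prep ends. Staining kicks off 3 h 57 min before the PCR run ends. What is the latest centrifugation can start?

Staining starts at 1:47 PM − 237 min = 9:50 AM.
So sample prep ends at 9:50 AM.
Centrifugation is bounded by sample prep, so the latest it can start is 9:50 AM.

9:50 AM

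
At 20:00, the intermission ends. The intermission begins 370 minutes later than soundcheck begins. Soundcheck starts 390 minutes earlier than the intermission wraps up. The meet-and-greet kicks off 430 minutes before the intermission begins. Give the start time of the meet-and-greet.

12:30

Soundcheck starts at 20:00 − 390 min = 13:30.
The intermission starts at 13:30 + 370 min = 19:40.
The meet-and-greet starts at 19:40 − 430 min = 12:30.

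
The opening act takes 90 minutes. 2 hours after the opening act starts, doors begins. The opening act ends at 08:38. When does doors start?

09:08

The opening act starts at 08:38 − 90 min = 07:08.
Doors starts at 07:08 + 120 min = 09:08.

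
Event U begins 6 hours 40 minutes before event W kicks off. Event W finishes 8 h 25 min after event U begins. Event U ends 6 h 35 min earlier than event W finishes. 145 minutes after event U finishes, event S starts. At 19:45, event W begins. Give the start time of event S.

Event U starts at 19:45 − 400 min = 13:05.
Event W ends at 13:05 + 505 min = 21:30.
Event U ends at 21:30 − 395 min = 14:55.
Event S starts at 14:55 + 145 min = 17:20.

17:20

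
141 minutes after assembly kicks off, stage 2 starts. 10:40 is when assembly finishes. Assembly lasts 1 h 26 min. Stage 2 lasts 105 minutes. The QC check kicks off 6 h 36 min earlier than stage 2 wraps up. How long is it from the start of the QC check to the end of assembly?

3 h 56 min

Assembly starts at 10:40 − 86 min = 09:14.
Stage 2 starts at 09:14 + 141 min = 11:35.
Stage 2 ends at 11:35 + 105 min = 13:20.
The QC check starts at 13:20 − 396 min = 06:44.
From 06:44 to 10:40 is 3 h 56 min.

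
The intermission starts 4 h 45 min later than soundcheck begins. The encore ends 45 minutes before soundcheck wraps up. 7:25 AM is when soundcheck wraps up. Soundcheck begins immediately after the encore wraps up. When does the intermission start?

The encore ends at 7:25 AM − 45 min = 6:40 AM.
So soundcheck starts at 6:40 AM.
The intermission starts at 6:40 AM + 285 min = 11:25 AM.

11:25 AM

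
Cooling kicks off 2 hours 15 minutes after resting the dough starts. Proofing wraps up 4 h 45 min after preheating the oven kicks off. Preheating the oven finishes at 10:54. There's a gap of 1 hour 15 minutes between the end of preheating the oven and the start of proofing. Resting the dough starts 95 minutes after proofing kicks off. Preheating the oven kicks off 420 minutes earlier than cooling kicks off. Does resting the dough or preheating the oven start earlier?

preheating the oven

Proofing starts at 10:54 + 75 min = 12:09.
Resting the dough starts at 12:09 + 95 min = 13:44.
Cooling starts at 13:44 + 135 min = 15:59.
Preheating the oven starts at 15:59 − 420 min = 08:59.
Resting the dough starts at 13:44 and preheating the oven starts at 08:59, so preheating the oven is first.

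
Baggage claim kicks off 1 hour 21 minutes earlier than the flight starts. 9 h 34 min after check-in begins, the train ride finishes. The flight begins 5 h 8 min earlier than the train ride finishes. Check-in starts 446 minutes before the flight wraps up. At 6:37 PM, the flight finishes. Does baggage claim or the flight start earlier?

Check-in starts at 6:37 PM − 446 min = 11:11 AM.
The train ride ends at 11:11 AM + 574 min = 8:45 PM.
The flight starts at 8:45 PM − 308 min = 3:37 PM.
Baggage claim starts at 3:37 PM − 81 min = 2:16 PM.
Baggage claim starts at 2:16 PM and the flight starts at 3:37 PM, so baggage claim is first.

baggage claim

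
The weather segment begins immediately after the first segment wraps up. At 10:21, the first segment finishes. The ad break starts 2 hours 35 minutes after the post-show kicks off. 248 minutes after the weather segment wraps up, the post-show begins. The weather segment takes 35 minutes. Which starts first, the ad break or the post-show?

The weather segment starts at 10:21.
The weather segment ends at 10:21 + 35 min = 10:56.
The post-show starts at 10:56 + 248 min = 15:04.
The ad break starts at 15:04 + 155 min = 17:39.
The ad break starts at 17:39 and the post-show starts at 15:04, so the post-show is first.

the post-show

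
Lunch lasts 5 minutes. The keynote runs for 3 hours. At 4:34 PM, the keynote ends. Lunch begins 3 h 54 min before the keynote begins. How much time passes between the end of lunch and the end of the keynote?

The keynote starts at 4:34 PM − 180 min = 1:34 PM.
Lunch starts at 1:34 PM − 234 min = 9:40 AM.
Lunch ends at 9:40 AM + 5 min = 9:45 AM.
From 9:45 AM to 4:34 PM is 6 h 49 min.

6 h 49 min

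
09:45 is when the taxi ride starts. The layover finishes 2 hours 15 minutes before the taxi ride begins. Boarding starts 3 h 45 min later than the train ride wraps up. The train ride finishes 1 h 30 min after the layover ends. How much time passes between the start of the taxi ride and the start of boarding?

The layover ends at 09:45 − 135 min = 07:30.
The train ride ends at 07:30 + 90 min = 09:00.
Boarding starts at 09:00 + 225 min = 12:45.
From 09:45 to 12:45 is 180 minutes.

180 minutes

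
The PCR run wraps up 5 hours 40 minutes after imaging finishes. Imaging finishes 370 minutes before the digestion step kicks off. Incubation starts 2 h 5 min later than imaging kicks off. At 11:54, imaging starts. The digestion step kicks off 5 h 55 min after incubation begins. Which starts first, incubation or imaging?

Incubation starts at 11:54 + 125 min = 13:59.
Incubation starts at 13:59 and imaging starts at 11:54, so imaging is first.

imaging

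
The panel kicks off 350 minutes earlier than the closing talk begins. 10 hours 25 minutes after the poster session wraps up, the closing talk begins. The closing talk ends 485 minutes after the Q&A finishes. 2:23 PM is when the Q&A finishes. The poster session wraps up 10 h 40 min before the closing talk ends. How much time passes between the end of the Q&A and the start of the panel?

120 minutes

The closing talk ends at 2:23 PM + 485 min = 10:28 PM.
The poster session ends at 10:28 PM − 640 min = 11:48 AM.
The closing talk starts at 11:48 AM + 625 min = 10:13 PM.
The panel starts at 10:13 PM − 350 min = 4:23 PM.
From 2:23 PM to 4:23 PM is 120 minutes.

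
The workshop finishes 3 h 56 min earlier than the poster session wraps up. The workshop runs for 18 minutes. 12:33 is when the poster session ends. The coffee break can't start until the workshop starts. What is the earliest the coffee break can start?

08:19

The workshop ends at 12:33 − 236 min = 08:37.
The workshop starts at 08:37 − 18 min = 08:19.
The coffee break is bounded by the workshop, so the earliest it can start is 08:19.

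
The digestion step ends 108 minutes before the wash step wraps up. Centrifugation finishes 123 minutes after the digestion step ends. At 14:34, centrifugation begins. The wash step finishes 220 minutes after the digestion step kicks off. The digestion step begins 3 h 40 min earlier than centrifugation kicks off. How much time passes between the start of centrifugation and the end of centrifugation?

15 minutes

The digestion step starts at 14:34 − 220 min = 10:54.
The wash step ends at 10:54 + 220 min = 14:34.
The digestion step ends at 14:34 − 108 min = 12:46.
Centrifugation ends at 12:46 + 123 min = 14:49.
From 14:34 to 14:49 is 15 minutes.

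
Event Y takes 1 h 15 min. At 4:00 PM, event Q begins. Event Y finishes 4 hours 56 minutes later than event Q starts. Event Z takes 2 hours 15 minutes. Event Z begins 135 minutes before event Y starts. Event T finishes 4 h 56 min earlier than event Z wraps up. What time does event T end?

Event Y ends at 4:00 PM + 296 min = 8:56 PM.
Event Y starts at 8:56 PM − 75 min = 7:41 PM.
Event Z starts at 7:41 PM − 135 min = 5:26 PM.
Event Z ends at 5:26 PM + 135 min = 7:41 PM.
Event T ends at 7:41 PM − 296 min = 2:45 PM.

2:45 PM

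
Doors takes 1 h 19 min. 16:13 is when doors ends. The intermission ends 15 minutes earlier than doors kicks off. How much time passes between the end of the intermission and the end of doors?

1 h 34 min

Doors starts at 16:13 − 79 min = 14:54.
The intermission ends at 14:54 − 15 min = 14:39.
From 14:39 to 16:13 is 1 h 34 min.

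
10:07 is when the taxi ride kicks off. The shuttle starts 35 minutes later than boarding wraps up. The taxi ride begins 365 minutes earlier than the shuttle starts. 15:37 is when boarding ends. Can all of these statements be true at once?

The shuttle starts at 15:37 + 35 min = 16:12.
The taxi ride starts at 16:12 − 365 min = 10:07.
That matches the stated 10:07, so the schedule is consistent.

Yes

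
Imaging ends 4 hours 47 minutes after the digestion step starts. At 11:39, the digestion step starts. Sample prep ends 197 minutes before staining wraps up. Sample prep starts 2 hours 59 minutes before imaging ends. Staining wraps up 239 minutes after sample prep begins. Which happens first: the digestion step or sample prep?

the digestion step

Imaging ends at 11:39 + 287 min = 16:26.
Sample prep starts at 16:26 − 179 min = 13:27.
The digestion step starts at 11:39 and sample prep starts at 13:27, so the digestion step is first.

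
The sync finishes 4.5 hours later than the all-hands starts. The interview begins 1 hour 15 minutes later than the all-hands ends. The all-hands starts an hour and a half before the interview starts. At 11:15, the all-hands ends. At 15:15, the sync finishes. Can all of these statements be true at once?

The interview starts at 11:15 + 75 min = 12:30.
The all-hands starts at 12:30 − 90 min = 11:00.
The sync ends at 11:00 + 270 min = 15:30.
But the sync is also said to end at 15:15 — a 15-minute conflict.

No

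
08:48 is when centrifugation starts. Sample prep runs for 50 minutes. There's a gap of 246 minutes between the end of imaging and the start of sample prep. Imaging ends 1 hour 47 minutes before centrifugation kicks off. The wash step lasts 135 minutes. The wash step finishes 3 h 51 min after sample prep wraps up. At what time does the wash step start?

Imaging ends at 08:48 − 107 min = 07:01.
Sample prep starts at 07:01 + 246 min = 11:07.
Sample prep ends at 11:07 + 50 min = 11:57.
The wash step ends at 11:57 + 231 min = 15:48.
The wash step starts at 15:48 − 135 min = 13:33.

13:33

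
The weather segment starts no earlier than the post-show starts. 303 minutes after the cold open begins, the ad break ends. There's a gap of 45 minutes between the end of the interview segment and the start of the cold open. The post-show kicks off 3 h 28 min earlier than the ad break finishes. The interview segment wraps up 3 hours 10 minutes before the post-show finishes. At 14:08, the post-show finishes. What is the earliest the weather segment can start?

13:18

The interview segment ends at 14:08 − 190 min = 10:58.
The cold open starts at 10:58 + 45 min = 11:43.
The ad break ends at 11:43 + 303 min = 16:46.
The post-show starts at 16:46 − 208 min = 13:18.
The weather segment is bounded by the post-show, so the earliest it can start is 13:18.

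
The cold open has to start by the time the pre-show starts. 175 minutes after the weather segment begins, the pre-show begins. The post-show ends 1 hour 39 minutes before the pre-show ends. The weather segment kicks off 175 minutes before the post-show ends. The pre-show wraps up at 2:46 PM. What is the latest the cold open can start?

1:07 PM

The post-show ends at 2:46 PM − 99 min = 1:07 PM.
The weather segment starts at 1:07 PM − 175 min = 10:12 AM.
The pre-show starts at 10:12 AM + 175 min = 1:07 PM.
The cold open is bounded by the pre-show, so the latest it can start is 1:07 PM.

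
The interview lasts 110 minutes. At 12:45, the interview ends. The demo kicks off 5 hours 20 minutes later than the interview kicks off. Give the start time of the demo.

16:15

The interview starts at 12:45 − 110 min = 10:55.
The demo starts at 10:55 + 320 min = 16:15.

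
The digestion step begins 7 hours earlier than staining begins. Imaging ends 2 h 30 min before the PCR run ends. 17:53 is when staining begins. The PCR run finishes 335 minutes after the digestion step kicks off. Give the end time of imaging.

The digestion step starts at 17:53 − 420 min = 10:53.
The PCR run ends at 10:53 + 335 min = 16:28.
Imaging ends at 16:28 − 150 min = 13:58.

13:58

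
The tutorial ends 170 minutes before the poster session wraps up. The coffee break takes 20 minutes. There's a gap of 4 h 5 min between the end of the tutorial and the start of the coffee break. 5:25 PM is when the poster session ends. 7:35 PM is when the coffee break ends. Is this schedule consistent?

No

The tutorial ends at 5:25 PM − 170 min = 2:35 PM.
The coffee break starts at 2:35 PM + 245 min = 6:40 PM.
The coffee break ends at 6:40 PM + 20 min = 7:00 PM.
But the coffee break is also said to end at 7:35 PM — a 35-minute conflict.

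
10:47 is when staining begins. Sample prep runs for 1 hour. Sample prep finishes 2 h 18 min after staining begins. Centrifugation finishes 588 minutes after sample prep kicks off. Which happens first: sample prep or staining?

staining

Sample prep ends at 10:47 + 138 min = 13:05.
Sample prep starts at 13:05 − 60 min = 12:05.
Sample prep starts at 12:05 and staining starts at 10:47, so staining is first.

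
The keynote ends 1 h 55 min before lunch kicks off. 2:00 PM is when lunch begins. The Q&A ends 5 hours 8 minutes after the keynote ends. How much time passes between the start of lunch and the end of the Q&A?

3 h 13 min

The keynote ends at 2:00 PM − 115 min = 12:05 PM.
The Q&A ends at 12:05 PM + 308 min = 5:13 PM.
From 2:00 PM to 5:13 PM is 3 h 13 min.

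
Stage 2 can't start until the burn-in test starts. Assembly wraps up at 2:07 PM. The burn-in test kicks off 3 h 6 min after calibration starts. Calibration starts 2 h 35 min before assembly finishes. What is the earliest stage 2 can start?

2:38 PM

Calibration starts at 2:07 PM − 155 min = 11:32 AM.
The burn-in test starts at 11:32 AM + 186 min = 2:38 PM.
Stage 2 is bounded by the burn-in test, so the earliest it can start is 2:38 PM.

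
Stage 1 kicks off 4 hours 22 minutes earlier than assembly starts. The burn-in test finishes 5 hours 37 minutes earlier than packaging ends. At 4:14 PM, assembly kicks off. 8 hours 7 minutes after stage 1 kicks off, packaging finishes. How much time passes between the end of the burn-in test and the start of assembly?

Stage 1 starts at 4:14 PM − 262 min = 11:52 AM.
Packaging ends at 11:52 AM + 487 min = 7:59 PM.
The burn-in test ends at 7:59 PM − 337 min = 2:22 PM.
From 2:22 PM to 4:14 PM is 112 minutes.

112 minutes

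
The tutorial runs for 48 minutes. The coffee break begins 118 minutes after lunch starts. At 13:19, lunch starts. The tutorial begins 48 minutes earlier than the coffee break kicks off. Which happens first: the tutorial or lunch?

The coffee break starts at 13:19 + 118 min = 15:17.
The tutorial starts at 15:17 − 48 min = 14:29.
The tutorial starts at 14:29 and lunch starts at 13:19, so lunch is first.

lunch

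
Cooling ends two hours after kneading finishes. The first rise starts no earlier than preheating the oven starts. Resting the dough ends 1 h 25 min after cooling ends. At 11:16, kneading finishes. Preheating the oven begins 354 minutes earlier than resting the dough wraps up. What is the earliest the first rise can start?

Cooling ends at 11:16 + 120 min = 13:16.
Resting the dough ends at 13:16 + 85 min = 14:41.
Preheating the oven starts at 14:41 − 354 min = 08:47.
The first rise is bounded by preheating the oven, so the earliest it can start is 08:47.

08:47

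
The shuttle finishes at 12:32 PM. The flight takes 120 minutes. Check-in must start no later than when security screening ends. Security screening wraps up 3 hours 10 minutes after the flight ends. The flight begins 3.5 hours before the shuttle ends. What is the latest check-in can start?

2:12 PM

The flight starts at 12:32 PM − 210 min = 9:02 AM.
The flight ends at 9:02 AM + 120 min = 11:02 AM.
Security screening ends at 11:02 AM + 190 min = 2:12 PM.
Check-in is bounded by security screening, so the latest it can start is 2:12 PM.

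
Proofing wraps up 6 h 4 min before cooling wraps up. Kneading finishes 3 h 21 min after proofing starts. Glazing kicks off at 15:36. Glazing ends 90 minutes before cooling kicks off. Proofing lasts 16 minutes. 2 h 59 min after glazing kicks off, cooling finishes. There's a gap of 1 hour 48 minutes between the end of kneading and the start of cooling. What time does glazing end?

Cooling ends at 15:36 + 179 min = 18:35.
Proofing ends at 18:35 − 364 min = 12:31.
Proofing starts at 12:31 − 16 min = 12:15.
Kneading ends at 12:15 + 201 min = 15:36.
Cooling starts at 15:36 + 108 min = 17:24.
Glazing ends at 17:24 − 90 min = 15:54.

15:54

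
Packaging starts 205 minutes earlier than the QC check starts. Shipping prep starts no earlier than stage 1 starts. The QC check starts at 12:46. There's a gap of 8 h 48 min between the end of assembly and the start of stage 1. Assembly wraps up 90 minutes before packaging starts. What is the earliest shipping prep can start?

16:39

Packaging starts at 12:46 − 205 min = 09:21.
Assembly ends at 09:21 − 90 min = 07:51.
Stage 1 starts at 07:51 + 528 min = 16:39.
Shipping prep is bounded by stage 1, so the earliest it can start is 16:39.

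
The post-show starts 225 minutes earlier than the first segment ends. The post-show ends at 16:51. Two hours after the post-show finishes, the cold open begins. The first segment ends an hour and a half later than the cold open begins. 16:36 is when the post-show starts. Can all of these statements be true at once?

The cold open starts at 16:51 + 120 min = 18:51.
The first segment ends at 18:51 + 90 min = 20:21.
The post-show starts at 20:21 − 225 min = 16:36.
That matches the stated 16:36, so the schedule is consistent.

Yes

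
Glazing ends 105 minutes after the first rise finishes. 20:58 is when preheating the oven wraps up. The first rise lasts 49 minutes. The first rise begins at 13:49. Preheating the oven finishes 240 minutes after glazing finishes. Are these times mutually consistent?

No

The first rise ends at 13:49 + 49 min = 14:38.
Glazing ends at 14:38 + 105 min = 16:23.
Preheating the oven ends at 16:23 + 240 min = 20:23.
But preheating the oven is also said to end at 20:58 — a 35-minute conflict.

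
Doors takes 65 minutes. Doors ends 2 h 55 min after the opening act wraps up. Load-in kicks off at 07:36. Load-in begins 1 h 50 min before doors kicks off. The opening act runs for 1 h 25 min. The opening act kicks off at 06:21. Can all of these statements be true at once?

No

The opening act ends at 06:21 + 85 min = 07:46.
Doors ends at 07:46 + 175 min = 10:41.
Doors starts at 10:41 − 65 min = 09:36.
Load-in starts at 09:36 − 110 min = 07:46.
But load-in is also said to start at 07:36 — a 10-minute conflict.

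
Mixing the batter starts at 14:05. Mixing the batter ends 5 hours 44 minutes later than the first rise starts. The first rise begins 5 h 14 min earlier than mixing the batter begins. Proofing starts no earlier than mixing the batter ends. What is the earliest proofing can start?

The first rise starts at 14:05 − 314 min = 08:51.
Mixing the batter ends at 08:51 + 344 min = 14:35.
Proofing is bounded by mixing the batter, so the earliest it can start is 14:35.

14:35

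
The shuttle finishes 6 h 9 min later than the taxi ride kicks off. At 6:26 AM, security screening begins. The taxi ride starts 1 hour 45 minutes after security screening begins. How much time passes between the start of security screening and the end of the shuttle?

474 minutes

The taxi ride starts at 6:26 AM + 105 min = 8:11 AM.
The shuttle ends at 8:11 AM + 369 min = 2:20 PM.
From 6:26 AM to 2:20 PM is 474 minutes.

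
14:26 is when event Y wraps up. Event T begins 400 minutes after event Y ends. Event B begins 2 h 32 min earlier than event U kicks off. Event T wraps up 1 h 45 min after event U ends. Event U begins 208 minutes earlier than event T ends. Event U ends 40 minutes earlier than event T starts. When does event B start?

Event T starts at 14:26 + 400 min = 21:06.
Event U ends at 21:06 − 40 min = 20:26.
Event T ends at 20:26 + 105 min = 22:11.
Event U starts at 22:11 − 208 min = 18:43.
Event B starts at 18:43 − 152 min = 16:11.

16:11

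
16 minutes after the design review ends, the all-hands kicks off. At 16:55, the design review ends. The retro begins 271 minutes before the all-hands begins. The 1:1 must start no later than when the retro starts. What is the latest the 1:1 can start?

12:40

The all-hands starts at 16:55 + 16 min = 17:11.
The retro starts at 17:11 − 271 min = 12:40.
The 1:1 is bounded by the retro, so the latest it can start is 12:40.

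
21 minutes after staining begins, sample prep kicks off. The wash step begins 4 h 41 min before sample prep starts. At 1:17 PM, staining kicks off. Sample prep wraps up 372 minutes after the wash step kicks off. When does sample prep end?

3:09 PM

Sample prep starts at 1:17 PM + 21 min = 1:38 PM.
The wash step starts at 1:38 PM − 281 min = 8:57 AM.
Sample prep ends at 8:57 AM + 372 min = 3:09 PM.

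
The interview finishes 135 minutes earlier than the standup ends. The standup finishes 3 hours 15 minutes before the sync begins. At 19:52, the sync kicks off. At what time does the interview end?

14:22

The standup ends at 19:52 − 195 min = 16:37.
The interview ends at 16:37 − 135 min = 14:22.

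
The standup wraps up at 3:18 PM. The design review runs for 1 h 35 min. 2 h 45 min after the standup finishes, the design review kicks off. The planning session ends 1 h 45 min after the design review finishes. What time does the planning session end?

The design review starts at 3:18 PM + 165 min = 6:03 PM.
The design review ends at 6:03 PM + 95 min = 7:38 PM.
The planning session ends at 7:38 PM + 105 min = 9:23 PM.

9:23 PM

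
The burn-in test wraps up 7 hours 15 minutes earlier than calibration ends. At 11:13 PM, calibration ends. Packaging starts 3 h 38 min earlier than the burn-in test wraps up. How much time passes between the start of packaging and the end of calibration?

10 h 53 min

The burn-in test ends at 11:13 PM − 435 min = 3:58 PM.
Packaging starts at 3:58 PM − 218 min = 12:20 PM.
From 12:20 PM to 11:13 PM is 10 h 53 min.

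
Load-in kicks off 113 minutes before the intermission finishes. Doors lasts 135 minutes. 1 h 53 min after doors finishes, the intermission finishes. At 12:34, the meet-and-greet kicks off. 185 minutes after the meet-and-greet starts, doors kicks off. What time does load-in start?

Doors starts at 12:34 + 185 min = 15:39.
Doors ends at 15:39 + 135 min = 17:54.
The intermission ends at 17:54 + 113 min = 19:47.
Load-in starts at 19:47 − 113 min = 17:54.

17:54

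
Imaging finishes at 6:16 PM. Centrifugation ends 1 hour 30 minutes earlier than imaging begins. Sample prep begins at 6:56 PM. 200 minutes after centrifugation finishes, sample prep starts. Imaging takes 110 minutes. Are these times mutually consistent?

No

Imaging starts at 6:16 PM − 110 min = 4:26 PM.
Centrifugation ends at 4:26 PM − 90 min = 2:56 PM.
Sample prep starts at 2:56 PM + 200 min = 6:16 PM.
But sample prep is also said to start at 6:56 PM — a 40-minute conflict.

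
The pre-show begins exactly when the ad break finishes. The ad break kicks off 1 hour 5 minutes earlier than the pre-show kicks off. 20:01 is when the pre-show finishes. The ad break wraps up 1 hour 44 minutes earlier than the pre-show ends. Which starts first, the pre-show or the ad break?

the ad break

The ad break ends at 20:01 − 104 min = 18:17.
So the pre-show starts at 18:17.
The ad break starts at 18:17 − 65 min = 17:12.
The pre-show starts at 18:17 and the ad break starts at 17:12, so the ad break is first.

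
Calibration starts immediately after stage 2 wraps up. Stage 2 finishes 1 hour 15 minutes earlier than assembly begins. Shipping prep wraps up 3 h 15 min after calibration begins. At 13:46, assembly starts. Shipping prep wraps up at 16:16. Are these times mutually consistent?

Stage 2 ends at 13:46 − 75 min = 12:31.
So calibration starts at 12:31.
Shipping prep ends at 12:31 + 195 min = 15:46.
But shipping prep is also said to end at 16:16 — a 30-minute conflict.

No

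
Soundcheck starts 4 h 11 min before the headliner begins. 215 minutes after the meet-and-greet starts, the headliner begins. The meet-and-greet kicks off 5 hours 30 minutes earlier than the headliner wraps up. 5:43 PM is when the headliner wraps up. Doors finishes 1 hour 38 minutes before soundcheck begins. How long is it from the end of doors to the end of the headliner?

The meet-and-greet starts at 5:43 PM − 330 min = 12:13 PM.
The headliner starts at 12:13 PM + 215 min = 3:48 PM.
Soundcheck starts at 3:48 PM − 251 min = 11:37 AM.
Doors ends at 11:37 AM − 98 min = 9:59 AM.
From 9:59 AM to 5:43 PM is 7 hours 44 minutes.

7 hours 44 minutes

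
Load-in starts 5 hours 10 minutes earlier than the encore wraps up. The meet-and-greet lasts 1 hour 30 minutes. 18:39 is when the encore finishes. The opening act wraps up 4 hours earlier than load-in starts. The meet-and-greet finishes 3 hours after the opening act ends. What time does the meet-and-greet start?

10:59

Load-in starts at 18:39 − 310 min = 13:29.
The opening act ends at 13:29 − 240 min = 09:29.
The meet-and-greet ends at 09:29 + 180 min = 12:29.
The meet-and-greet starts at 12:29 − 90 min = 10:59.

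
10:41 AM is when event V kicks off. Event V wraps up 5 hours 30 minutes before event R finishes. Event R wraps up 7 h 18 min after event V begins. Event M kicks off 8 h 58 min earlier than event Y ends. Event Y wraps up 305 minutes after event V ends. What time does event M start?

Event R ends at 10:41 AM + 438 min = 5:59 PM.
Event V ends at 5:59 PM − 330 min = 12:29 PM.
Event Y ends at 12:29 PM + 305 min = 5:34 PM.
Event M starts at 5:34 PM − 538 min = 8:36 AM.

8:36 AM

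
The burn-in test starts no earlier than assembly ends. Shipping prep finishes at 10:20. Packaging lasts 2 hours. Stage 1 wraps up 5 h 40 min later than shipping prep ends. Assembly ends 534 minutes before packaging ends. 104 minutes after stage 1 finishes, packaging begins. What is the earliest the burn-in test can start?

Stage 1 ends at 10:20 + 340 min = 16:00.
Packaging starts at 16:00 + 104 min = 17:44.
Packaging ends at 17:44 + 120 min = 19:44.
Assembly ends at 19:44 − 534 min = 10:50.
The burn-in test is bounded by assembly, so the earliest it can start is 10:50.

10:50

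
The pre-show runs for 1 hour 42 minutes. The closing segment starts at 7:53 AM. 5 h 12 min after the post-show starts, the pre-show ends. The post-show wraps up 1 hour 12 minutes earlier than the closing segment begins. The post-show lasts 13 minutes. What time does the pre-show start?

9:58 AM

The post-show ends at 7:53 AM − 72 min = 6:41 AM.
The post-show starts at 6:41 AM − 13 min = 6:28 AM.
The pre-show ends at 6:28 AM + 312 min = 11:40 AM.
The pre-show starts at 11:40 AM − 102 min = 9:58 AM.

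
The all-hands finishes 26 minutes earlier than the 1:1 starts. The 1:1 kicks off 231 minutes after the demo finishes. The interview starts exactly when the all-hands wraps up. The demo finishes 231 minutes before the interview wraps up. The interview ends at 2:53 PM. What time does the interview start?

2:27 PM

The demo ends at 2:53 PM − 231 min = 11:02 AM.
The 1:1 starts at 11:02 AM + 231 min = 2:53 PM.
The all-hands ends at 2:53 PM − 26 min = 2:27 PM.
So the interview starts at 2:27 PM.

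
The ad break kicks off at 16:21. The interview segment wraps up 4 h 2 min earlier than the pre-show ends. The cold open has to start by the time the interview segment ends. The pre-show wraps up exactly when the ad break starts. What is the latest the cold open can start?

The pre-show ends at 16:21.
The interview segment ends at 16:21 − 242 min = 12:19.
The cold open is bounded by the interview segment, so the latest it can start is 12:19.

12:19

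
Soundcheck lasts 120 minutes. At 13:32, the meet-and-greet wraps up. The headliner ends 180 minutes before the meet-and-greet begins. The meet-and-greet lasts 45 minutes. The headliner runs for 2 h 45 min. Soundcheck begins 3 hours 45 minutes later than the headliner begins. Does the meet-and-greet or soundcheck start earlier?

soundcheck

The meet-and-greet starts at 13:32 − 45 min = 12:47.
The headliner ends at 12:47 − 180 min = 09:47.
The headliner starts at 09:47 − 165 min = 07:02.
Soundcheck starts at 07:02 + 225 min = 10:47.
The meet-and-greet starts at 12:47 and soundcheck starts at 10:47, so soundcheck is first.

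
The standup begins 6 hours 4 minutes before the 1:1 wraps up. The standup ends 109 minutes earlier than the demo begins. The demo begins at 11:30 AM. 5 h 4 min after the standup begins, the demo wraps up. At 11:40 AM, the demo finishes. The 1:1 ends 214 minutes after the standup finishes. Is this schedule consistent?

The standup ends at 11:30 AM − 109 min = 9:41 AM.
The 1:1 ends at 9:41 AM + 214 min = 1:15 PM.
The standup starts at 1:15 PM − 364 min = 7:11 AM.
The demo ends at 7:11 AM + 304 min = 12:15 PM.
But the demo is also said to end at 11:40 AM — a 35-minute conflict.

No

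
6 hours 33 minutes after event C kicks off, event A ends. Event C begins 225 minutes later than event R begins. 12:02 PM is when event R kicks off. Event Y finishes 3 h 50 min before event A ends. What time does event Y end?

Event C starts at 12:02 PM + 225 min = 3:47 PM.
Event A ends at 3:47 PM + 393 min = 10:20 PM.
Event Y ends at 10:20 PM − 230 min = 6:30 PM.

6:30 PM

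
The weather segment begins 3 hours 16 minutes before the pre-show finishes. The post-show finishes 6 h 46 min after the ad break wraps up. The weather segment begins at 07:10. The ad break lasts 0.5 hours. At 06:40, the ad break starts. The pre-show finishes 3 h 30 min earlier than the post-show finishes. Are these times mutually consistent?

Yes

The ad break ends at 06:40 + 30 min = 07:10.
The post-show ends at 07:10 + 406 min = 13:56.
The pre-show ends at 13:56 − 210 min = 10:26.
The weather segment starts at 10:26 − 196 min = 07:10.
That matches the stated 07:10, so the schedule is consistent.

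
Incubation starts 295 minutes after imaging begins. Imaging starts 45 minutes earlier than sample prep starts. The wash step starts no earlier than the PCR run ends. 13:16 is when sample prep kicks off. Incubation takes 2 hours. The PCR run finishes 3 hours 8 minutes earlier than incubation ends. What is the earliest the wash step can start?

Imaging starts at 13:16 − 45 min = 12:31.
Incubation starts at 12:31 + 295 min = 17:26.
Incubation ends at 17:26 + 120 min = 19:26.
The PCR run ends at 19:26 − 188 min = 16:18.
The wash step is bounded by the PCR run, so the earliest it can start is 16:18.

16:18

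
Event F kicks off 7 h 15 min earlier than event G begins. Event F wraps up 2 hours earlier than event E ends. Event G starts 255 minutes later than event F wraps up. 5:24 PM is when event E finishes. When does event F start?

12:24 PM

Event F ends at 5:24 PM − 120 min = 3:24 PM.
Event G starts at 3:24 PM + 255 min = 7:39 PM.
Event F starts at 7:39 PM − 435 min = 12:24 PM.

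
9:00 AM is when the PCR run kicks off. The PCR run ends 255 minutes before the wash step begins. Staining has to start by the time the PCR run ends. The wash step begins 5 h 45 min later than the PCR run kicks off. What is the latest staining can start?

The wash step starts at 9:00 AM + 345 min = 2:45 PM.
The PCR run ends at 2:45 PM − 255 min = 10:30 AM.
Staining is bounded by the PCR run, so the latest it can start is 10:30 AM.

10:30 AM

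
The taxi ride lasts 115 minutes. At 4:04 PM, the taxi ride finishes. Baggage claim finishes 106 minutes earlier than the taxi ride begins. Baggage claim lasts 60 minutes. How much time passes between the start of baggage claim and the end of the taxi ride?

4 hours 41 minutes

The taxi ride starts at 4:04 PM − 115 min = 2:09 PM.
Baggage claim ends at 2:09 PM − 106 min = 12:23 PM.
Baggage claim starts at 12:23 PM − 60 min = 11:23 AM.
From 11:23 AM to 4:04 PM is 4 hours 41 minutes.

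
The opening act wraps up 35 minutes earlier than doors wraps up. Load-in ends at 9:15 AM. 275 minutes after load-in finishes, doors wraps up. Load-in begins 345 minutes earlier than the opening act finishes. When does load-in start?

7:30 AM

Doors ends at 9:15 AM + 275 min = 1:50 PM.
The opening act ends at 1:50 PM − 35 min = 1:15 PM.
Load-in starts at 1:15 PM − 345 min = 7:30 AM.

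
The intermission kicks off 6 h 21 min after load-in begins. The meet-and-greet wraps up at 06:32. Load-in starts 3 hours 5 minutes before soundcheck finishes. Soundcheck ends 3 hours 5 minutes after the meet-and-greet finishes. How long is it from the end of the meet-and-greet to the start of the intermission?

Soundcheck ends at 06:32 + 185 min = 09:37.
Load-in starts at 09:37 − 185 min = 06:32.
The intermission starts at 06:32 + 381 min = 12:53.
From 06:32 to 12:53 is 6 hours 21 minutes.

6 hours 21 minutes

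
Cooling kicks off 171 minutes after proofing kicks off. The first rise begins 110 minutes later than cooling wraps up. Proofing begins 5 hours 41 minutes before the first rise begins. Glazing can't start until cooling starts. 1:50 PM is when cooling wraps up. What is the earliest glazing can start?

The first rise starts at 1:50 PM + 110 min = 3:40 PM.
Proofing starts at 3:40 PM − 341 min = 9:59 AM.
Cooling starts at 9:59 AM + 171 min = 12:50 PM.
Glazing is bounded by cooling, so the earliest it can start is 12:50 PM.

12:50 PM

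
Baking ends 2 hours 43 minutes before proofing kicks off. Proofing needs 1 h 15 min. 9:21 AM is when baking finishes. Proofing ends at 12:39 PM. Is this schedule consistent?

No

Proofing starts at 12:39 PM − 75 min = 11:24 AM.
Baking ends at 11:24 AM − 163 min = 8:41 AM.
But baking is also said to end at 9:21 AM — a 40-minute conflict.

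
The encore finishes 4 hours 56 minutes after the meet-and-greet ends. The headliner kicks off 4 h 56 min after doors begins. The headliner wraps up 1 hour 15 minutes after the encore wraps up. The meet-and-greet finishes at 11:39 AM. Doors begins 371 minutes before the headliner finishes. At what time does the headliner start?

The encore ends at 11:39 AM + 296 min = 4:35 PM.
The headliner ends at 4:35 PM + 75 min = 5:50 PM.
Doors starts at 5:50 PM − 371 min = 11:39 AM.
The headliner starts at 11:39 AM + 296 min = 4:35 PM.

4:35 PM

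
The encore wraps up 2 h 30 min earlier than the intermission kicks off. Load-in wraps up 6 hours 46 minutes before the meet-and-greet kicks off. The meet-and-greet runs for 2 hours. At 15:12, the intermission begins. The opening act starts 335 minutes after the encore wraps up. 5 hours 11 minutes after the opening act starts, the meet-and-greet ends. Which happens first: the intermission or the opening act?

the intermission

The encore ends at 15:12 − 150 min = 12:42.
The opening act starts at 12:42 + 335 min = 18:17.
The intermission starts at 15:12 and the opening act starts at 18:17, so the intermission is first.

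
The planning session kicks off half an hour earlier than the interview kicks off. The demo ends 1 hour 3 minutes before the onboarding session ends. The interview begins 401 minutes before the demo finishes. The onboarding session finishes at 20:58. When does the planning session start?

12:44

The demo ends at 20:58 − 63 min = 19:55.
The interview starts at 19:55 − 401 min = 13:14.
The planning session starts at 13:14 − 30 min = 12:44.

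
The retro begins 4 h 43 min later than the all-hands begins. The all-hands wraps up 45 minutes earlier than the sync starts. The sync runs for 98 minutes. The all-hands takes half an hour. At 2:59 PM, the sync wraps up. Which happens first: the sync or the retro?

The sync starts at 2:59 PM − 98 min = 1:21 PM.
The all-hands ends at 1:21 PM − 45 min = 12:36 PM.
The all-hands starts at 12:36 PM − 30 min = 12:06 PM.
The retro starts at 12:06 PM + 283 min = 4:49 PM.
The sync starts at 1:21 PM and the retro starts at 4:49 PM, so the sync is first.

the sync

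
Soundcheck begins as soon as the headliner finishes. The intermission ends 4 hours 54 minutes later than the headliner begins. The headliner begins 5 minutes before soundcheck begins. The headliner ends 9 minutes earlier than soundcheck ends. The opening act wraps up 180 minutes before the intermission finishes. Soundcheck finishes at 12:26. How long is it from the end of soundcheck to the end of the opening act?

The headliner ends at 12:26 − 9 min = 12:17.
So soundcheck starts at 12:17.
The headliner starts at 12:17 − 5 min = 12:12.
The intermission ends at 12:12 + 294 min = 17:06.
The opening act ends at 17:06 − 180 min = 14:06.
From 12:26 to 14:06 is 1 hour 40 minutes.

1 hour 40 minutes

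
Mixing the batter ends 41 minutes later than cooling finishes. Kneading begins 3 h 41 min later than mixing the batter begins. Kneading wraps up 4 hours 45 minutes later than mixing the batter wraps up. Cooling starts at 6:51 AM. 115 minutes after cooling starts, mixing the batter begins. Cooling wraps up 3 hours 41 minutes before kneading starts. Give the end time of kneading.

2:12 PM

Mixing the batter starts at 6:51 AM + 115 min = 8:46 AM.
Kneading starts at 8:46 AM + 221 min = 12:27 PM.
Cooling ends at 12:27 PM − 221 min = 8:46 AM.
Mixing the batter ends at 8:46 AM + 41 min = 9:27 AM.
Kneading ends at 9:27 AM + 285 min = 2:12 PM.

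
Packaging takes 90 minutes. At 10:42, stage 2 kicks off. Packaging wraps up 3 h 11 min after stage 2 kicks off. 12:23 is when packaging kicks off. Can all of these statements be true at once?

Packaging ends at 10:42 + 191 min = 13:53.
Packaging starts at 13:53 − 90 min = 12:23.
That matches the stated 12:23, so the schedule is consistent.

Yes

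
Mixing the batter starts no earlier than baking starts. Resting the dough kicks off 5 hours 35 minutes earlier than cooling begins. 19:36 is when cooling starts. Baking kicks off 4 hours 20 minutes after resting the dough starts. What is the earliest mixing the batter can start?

Resting the dough starts at 19:36 − 335 min = 14:01.
Baking starts at 14:01 + 260 min = 18:21.
Mixing the batter is bounded by baking, so the earliest it can start is 18:21.

18:21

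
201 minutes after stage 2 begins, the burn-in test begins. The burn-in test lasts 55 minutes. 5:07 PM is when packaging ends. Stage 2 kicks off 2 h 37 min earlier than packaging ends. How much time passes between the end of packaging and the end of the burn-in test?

Stage 2 starts at 5:07 PM − 157 min = 2:30 PM.
The burn-in test starts at 2:30 PM + 201 min = 5:51 PM.
The burn-in test ends at 5:51 PM + 55 min = 6:46 PM.
From 5:07 PM to 6:46 PM is 1 hour 39 minutes.

1 hour 39 minutes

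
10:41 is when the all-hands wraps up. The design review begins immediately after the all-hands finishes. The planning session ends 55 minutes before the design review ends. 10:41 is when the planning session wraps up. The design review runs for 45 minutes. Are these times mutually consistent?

The design review starts at 10:41.
The design review ends at 10:41 + 45 min = 11:26.
The planning session ends at 11:26 − 55 min = 10:31.
But the planning session is also said to end at 10:41 — a 10-minute conflict.

No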